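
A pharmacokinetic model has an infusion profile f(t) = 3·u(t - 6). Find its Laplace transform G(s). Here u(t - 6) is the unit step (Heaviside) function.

By the second shifting theorem, L{u(t - c)·g(t - c)} = e^(-cs)·H(s) with c = 6 and H(s) = L{g(t)}.
L{3} = 3/s.

G(s) = 3*exp(-6*s)/s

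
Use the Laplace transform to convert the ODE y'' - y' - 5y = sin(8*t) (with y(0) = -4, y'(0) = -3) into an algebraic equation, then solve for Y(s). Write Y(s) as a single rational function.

Y(s) = (-4*s^3 + s^2 - 256*s + 72)/(s^4 - s^3 + 59*s^2 - 64*s - 320)

Laplace-transform each side.
With L{y''} = s^2 Y - s·y(0) - y'(0) and L{y'} = sY - y(0), with y(0) = -4, y'(0) = -3: the LHS transforms to (s^2 - s - 5)Y - (-4*s + 1).
The right side is L{sin(8*t)} = 8/(s^2 + 64).
So (s^2 - s - 5)Y = 8/(s^2 + 64) + (-4*s + 1).
Solve for Y(s) and write it as one ratio of polynomials.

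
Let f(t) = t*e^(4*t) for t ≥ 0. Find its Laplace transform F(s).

L{e^(4t)} = 1/(s - 4).
Then apply L{t·g(t)} = -d/ds[G(s)] with G(s) = 1/(s - 4):
differentiating 1 time and applying the sign gives (s - 4)^(-2).

F(s) = (s - 4)^(-2)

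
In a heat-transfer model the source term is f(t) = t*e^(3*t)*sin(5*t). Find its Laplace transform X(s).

X(s) = 10*(s - 3)/(s^2 - 6*s + 34)^2

L{sin(5t)} = 5/(s^2 + 25).
Multiplying by e^(3t) shifts s → s - 3, so L{e^(3*t)*sin(5*t)} = 5/((s - 3)^2 + 25).
Then apply L{t·g(t)} = -d/ds[G(s)] with G(s) = 5/((s - 3)^2 + 25):
differentiating 1 time and applying the sign gives 10*(s - 3)/(s^2 - 6*s + 34)^2.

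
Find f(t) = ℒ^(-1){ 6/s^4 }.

Since L{t^3} = 3!/s^4 = 6/s^4, the inverse is t^3.

f(t) = t^3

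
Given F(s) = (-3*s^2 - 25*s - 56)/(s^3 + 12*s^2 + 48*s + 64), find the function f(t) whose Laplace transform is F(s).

f(t) = -2*t^2*exp(-4*t) - t*exp(-4*t) - 3*exp(-4*t)

Factor the denominator: s^3 + 12*s^2 + 48*s + 64 = (s + 4)^3.
Partial fraction decomposition gives [-3/(s + 4)] + [-1/(s + 4)^2] + [-4/(s + 4)^3].
Invert each term: -3/(s + 4) ↔ -3e^(-4t); -1/(s + 4)^2 ↔ -t·e^(-4t); -4/(s + 4)^3 ↔ (-2)t^2·e^(-4t).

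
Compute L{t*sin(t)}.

L{sin(t)} = 1/(s^2 + 1).
Then apply L{t·g(t)} = -d/ds[G(s)] with G(s) = 1/(s^2 + 1):
differentiating 1 time and applying the sign gives 2*s/(s^2 + 1)^2.

2*s/(s^2 + 1)^2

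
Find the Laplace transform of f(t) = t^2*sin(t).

L{sin(t)} = 1/(s^2 + 1).
Then apply L{t^2·g(t)} = (-1)^2 d^2/ds^2[G(s)] with G(s) = 1/(s^2 + 1):
differentiating 2 times and applying the sign gives 2*(3*s^2 - 1)/(s^2 + 1)^3.

2*(3*s^2 - 1)/(s^2 + 1)^3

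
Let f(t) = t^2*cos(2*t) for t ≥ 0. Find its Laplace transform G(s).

L{cos(2t)} = s/(s^2 + 4).
Then apply L{t^2·g(t)} = (-1)^2 d^2/ds^2[H(s)] with H(s) = s/(s^2 + 4):
differentiating 2 times and applying the sign gives 2*s*(s^2 - 12)/(s^2 + 4)^3.

G(s) = 2*s*(s^2 - 12)/(s^2 + 4)^3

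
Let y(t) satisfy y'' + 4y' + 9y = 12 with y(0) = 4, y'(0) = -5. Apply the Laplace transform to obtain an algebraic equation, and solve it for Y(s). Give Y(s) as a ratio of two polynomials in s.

Transform both sides with L{·}.
With L{y''} = s^2 Y - s·y(0) - y'(0) and L{y'} = sY - y(0), with y(0) = 4, y'(0) = -5: the LHS transforms to (s^2 + 4*s + 9)Y - (4*s + 11).
The right side is L{12} = 12/s.
So (s^2 + 4*s + 9)Y = 12/s + (4*s + 11).
Isolate Y and clear denominators.

Y(s) = (4*s^2 + 11*s + 12)/(s^3 + 4*s^2 + 9*s)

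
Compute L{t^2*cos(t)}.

2*s*(s^2 - 3)/(s^2 + 1)^3

L{cos(t)} = s/(s^2 + 1).
Then apply L{t^2·g(t)} = (-1)^2 d^2/ds^2[G(s)] with G(s) = s/(s^2 + 1):
differentiating 2 times and applying the sign gives 2*s*(s^2 - 3)/(s^2 + 1)^3.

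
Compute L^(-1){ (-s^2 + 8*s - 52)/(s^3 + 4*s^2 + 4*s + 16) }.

Factor the denominator: s^3 + 4*s^2 + 4*s + 16 = (s + 4)*(s^2 + 4).
Partial fraction decomposition gives [-5/(s + 4)] + [4*s/(s^2 + 4)] + [-8/(s^2 + 4)].
Invert each term: -5/(s + 4) ↔ -5e^(-4t); 4·s/(s^2 + 4) ↔ 4cos(2t); -4·2/(s^2 + 4) ↔ -4sin(2t).

-4*sin(2*t) + 4*cos(2*t) - 5*exp(-4*t)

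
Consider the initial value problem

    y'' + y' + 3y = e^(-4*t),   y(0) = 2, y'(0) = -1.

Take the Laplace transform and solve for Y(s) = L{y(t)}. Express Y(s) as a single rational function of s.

Apply the Laplace transform to the equation.
The derivative rules (L{y''} = s^2 Y - s·y(0) - y'(0) and L{y'} = sY - y(0), with y(0) = 2, y'(0) = -1) turn the left side into (s^2 + s + 3)Y - (2*s + 1).
The right side is L{e^(-4*t)} = 1/(s + 4).
So (s^2 + s + 3)Y = 1/(s + 4) + (2*s + 1).
Divide through and combine into a single rational function.

Y(s) = (2*s^2 + 9*s + 5)/(s^3 + 5*s^2 + 7*s + 12)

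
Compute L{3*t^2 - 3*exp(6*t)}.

By linearity of the Laplace transform, transform each term separately.
(3)·[L{t^2} = 2!/s^3 = 2/s^3]; (-3)·[L{e^(6t)} = 1/(s - 6)].

-3/(s - 6) + 6/s^3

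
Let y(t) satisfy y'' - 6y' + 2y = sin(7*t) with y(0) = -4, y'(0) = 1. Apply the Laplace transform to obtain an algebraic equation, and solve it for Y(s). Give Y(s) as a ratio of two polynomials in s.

Transform both sides with L{·}.
The derivative rules (L{y''} = s^2 Y - s·y(0) - y'(0) and L{y'} = sY - y(0), with y(0) = -4, y'(0) = 1) turn the left side into (s^2 - 6*s + 2)Y - (-4*s + 25).
The right side is L{sin(7*t)} = 7/(s^2 + 49).
So (s^2 - 6*s + 2)Y = 7/(s^2 + 49) + (-4*s + 25).
Solve for Y(s) and write it as one ratio of polynomials.

Y(s) = (-4*s^3 + 25*s^2 - 196*s + 1232)/(s^4 - 6*s^3 + 51*s^2 - 294*s + 98)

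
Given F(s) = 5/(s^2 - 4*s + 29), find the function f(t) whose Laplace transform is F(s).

f(t) = exp(2*t)*sin(5*t)

Rewrite the denominator: s^2 - 4*s + 29 = (s - 2)^2 + 25.
The form in (s - 2) signals a first-shifting-theorem factor e^(2t).
Since L{sin(5t)} = 5/(s^2 + 25), the inverse is e^(2*t)*sin(5*t).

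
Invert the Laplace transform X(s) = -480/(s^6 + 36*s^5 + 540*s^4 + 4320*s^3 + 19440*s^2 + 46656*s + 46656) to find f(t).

Rewrite the denominator: s^6 + 36*s^5 + 540*s^4 + 4320*s^3 + 19440*s^2 + 46656*s + 46656 = (s + 6)^6.
The form in (s + 6) signals a first-shifting-theorem factor e^(-6t).
Since L{t^5} = 5!/s^6 = 120/s^6, the inverse is t^5*exp(-6*t), scaled by -4.

f(t) = -4*t^5*exp(-6*t)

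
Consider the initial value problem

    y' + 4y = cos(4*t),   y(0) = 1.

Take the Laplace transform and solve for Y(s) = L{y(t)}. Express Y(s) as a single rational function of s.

Laplace-transform each side.
With L{y'} = sY - y(0) = sY - 1: the LHS transforms to (s + 4)Y - (1).
The right side is L{cos(4*t)} = s/(s^2 + 16).
So (s + 4)Y = s/(s^2 + 16) + (1).
Solve for Y(s) and write it as one ratio of polynomials.

Y(s) = (s^2 + s + 16)/(s^3 + 4*s^2 + 16*s + 64)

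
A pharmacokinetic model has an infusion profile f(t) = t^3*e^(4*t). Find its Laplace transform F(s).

F(s) = 6/(s - 4)^4

L{t^3} = 3!/s^4 = 6/s^4.
By the first shifting theorem, multiplying by e^(4t) replaces s with s - 4.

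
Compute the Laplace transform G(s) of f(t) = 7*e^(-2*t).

G(s) = 7/(s + 2)

L{7} = 7/s.
By the first shifting theorem, multiplying by e^(-2t) replaces s with s + 2.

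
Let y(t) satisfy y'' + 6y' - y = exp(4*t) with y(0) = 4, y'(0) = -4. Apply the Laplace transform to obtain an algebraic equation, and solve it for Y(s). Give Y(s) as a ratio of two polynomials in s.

Laplace-transform each side.
Using L{y''} = s^2 Y - s·y(0) - y'(0) and L{y'} = sY - y(0), with y(0) = 4, y'(0) = -4, the left side becomes (s^2 + 6*s - 1)Y - (4*s + 20).
The right side is L{exp(4*t)} = 1/(s - 4).
So (s^2 + 6*s - 1)Y = 1/(s - 4) + (4*s + 20).
Solve for Y(s) and write it as one ratio of polynomials.

Y(s) = (4*s^2 + 4*s - 79)/(s^3 + 2*s^2 - 25*s + 4)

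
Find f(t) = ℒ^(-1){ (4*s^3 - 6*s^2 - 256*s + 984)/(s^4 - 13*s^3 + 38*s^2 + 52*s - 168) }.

Factor the denominator: s^4 - 13*s^3 + 38*s^2 + 52*s - 168 = (s - 7)*(s - 6)*(s - 2)*(s + 2).
Partial fraction decomposition gives [6/(s - 2)] + [-3/(s - 6)] + [6/(s - 7)] + [-5/(s + 2)].
Invert each term: 6/(s - 2) ↔ 6e^(2t); -3/(s - 6) ↔ -3e^(6t); 6/(s - 7) ↔ 6e^(7t); -5/(s + 2) ↔ -5e^(-2t).

f(t) = 6*exp(7*t) - 3*exp(6*t) + 6*exp(2*t) - 5*exp(-2*t)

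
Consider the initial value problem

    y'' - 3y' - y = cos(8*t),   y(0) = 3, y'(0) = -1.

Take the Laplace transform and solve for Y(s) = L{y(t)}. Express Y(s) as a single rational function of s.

Transform both sides with L{·}.
Using L{y''} = s^2 Y - s·y(0) - y'(0) and L{y'} = sY - y(0), with y(0) = 3, y'(0) = -1, the left side becomes (s^2 - 3*s - 1)Y - (3*s - 10).
The right side is L{cos(8*t)} = s/(s^2 + 64).
So (s^2 - 3*s - 1)Y = s/(s^2 + 64) + (3*s - 10).
Divide through and combine into a single rational function.

Y(s) = (3*s^3 - 10*s^2 + 193*s - 640)/(s^4 - 3*s^3 + 63*s^2 - 192*s - 64)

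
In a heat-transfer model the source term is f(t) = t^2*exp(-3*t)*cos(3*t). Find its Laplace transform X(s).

X(s) = 2*(s + 3)*(s^2 + 6*s - 18)/(s^2 + 6*s + 18)^3

L{cos(3t)} = s/(s^2 + 9).
Multiplying by e^(-3t) shifts s → s + 3, so L{exp(-3*t)*cos(3*t)} = (s + 3)/((s + 3)^2 + 9).
Then apply L{t^2·g(t)} = (-1)^2 d^2/ds^2[G(s)] with G(s) = (s + 3)/((s + 3)^2 + 9):
differentiating 2 times and applying the sign gives 2*(s + 3)*(s^2 + 6*s - 18)/(s^2 + 6*s + 18)^3.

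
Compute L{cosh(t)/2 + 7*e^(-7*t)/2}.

The transform is linear, so treat each term independently.
(1/2)·[L{cosh(t)} = s/(s^2 - 1)]; (7/2)·[L{e^(-7t)} = 1/(s + 7)].

s/(2*(s^2 - 1)) + 7/(2*(s + 7))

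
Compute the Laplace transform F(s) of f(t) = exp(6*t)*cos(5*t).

L{cos(5t)} = s/(s^2 + 25).
By the first shifting theorem, multiplying by e^(6t) replaces s with s - 6.

F(s) = (s - 6)/((s - 6)^2 + 25)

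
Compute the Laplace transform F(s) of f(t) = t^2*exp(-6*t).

F(s) = 2/(s + 6)^3

L{e^(-6t)} = 1/(s + 6).
Then apply L{t^2·g(t)} = (-1)^2 d^2/ds^2[G(s)] with G(s) = 1/(s + 6):
differentiating 2 times and applying the sign gives 2/(s + 6)^3.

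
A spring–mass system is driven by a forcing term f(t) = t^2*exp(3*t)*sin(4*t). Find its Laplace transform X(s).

L{sin(4t)} = 4/(s^2 + 16).
Multiplying by e^(3t) shifts s → s - 3, so L{exp(3*t)*sin(4*t)} = 4/((s - 3)^2 + 16).
Then apply L{t^2·g(t)} = (-1)^2 d^2/ds^2[G(s)] with G(s) = 4/((s - 3)^2 + 16):
differentiating 2 times and applying the sign gives 8*(3*s^2 - 18*s + 11)/(s^2 - 6*s + 25)^3.

X(s) = 8*(3*s^2 - 18*s + 11)/(s^2 - 6*s + 25)^3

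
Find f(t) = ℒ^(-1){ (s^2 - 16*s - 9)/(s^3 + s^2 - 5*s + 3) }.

f(t) = -6*t*exp(t) - 2*exp(t) + 3*exp(-3*t)

Factor the denominator: s^3 + s^2 - 5*s + 3 = (s - 1)^2*(s + 3).
Partial fraction decomposition gives [-2/(s - 1)] + [-6/(s - 1)^2] + [3/(s + 3)].
Invert each term: -2/(s - 1) ↔ -2e^(t); -6/(s - 1)^2 ↔ -6t·e^(t); 3/(s + 3) ↔ 3e^(-3t).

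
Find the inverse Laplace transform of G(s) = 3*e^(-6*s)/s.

Heaviside(t - 6)*(3)

The factor e^(-6s) signals a time shift by c = 6 (second shifting theorem).
L{3} = 3/s, so L^-1{3/s} = 3.
Hence the inverse is u(t - 6) times that function evaluated at t - 6.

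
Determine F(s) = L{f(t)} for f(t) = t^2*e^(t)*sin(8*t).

F(s) = 16*(3*s^2 - 6*s - 61)/(s^2 - 2*s + 65)^3

L{sin(8t)} = 8/(s^2 + 64).
Multiplying by e^(t) shifts s → s - 1, so L{e^(t)*sin(8*t)} = 8/((s - 1)^2 + 64).
Then apply L{t^2·g(t)} = (-1)^2 d^2/ds^2[G(s)] with G(s) = 8/((s - 1)^2 + 64):
differentiating 2 times and applying the sign gives 16*(3*s^2 - 6*s - 61)/(s^2 - 2*s + 65)^3.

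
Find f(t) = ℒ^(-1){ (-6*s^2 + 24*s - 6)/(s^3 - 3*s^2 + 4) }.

f(t) = 6*t*exp(2*t) - 2*exp(2*t) - 4*exp(-t)

Factor the denominator: s^3 - 3*s^2 + 4 = (s - 2)^2*(s + 1).
Partial fraction decomposition gives [-2/(s - 2)] + [6/(s - 2)^2] + [-4/(s + 1)].
Invert each term: -2/(s - 2) ↔ -2e^(2t); 6/(s - 2)^2 ↔ 6t·e^(2t); -4/(s + 1) ↔ -4e^(-t).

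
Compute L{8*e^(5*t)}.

L{8} = 8/s.
By the first shifting theorem, multiplying by e^(5t) replaces s with s - 5.

8/(s - 5)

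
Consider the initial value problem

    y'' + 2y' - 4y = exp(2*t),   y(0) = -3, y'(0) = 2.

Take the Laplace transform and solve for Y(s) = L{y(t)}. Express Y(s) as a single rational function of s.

Y(s) = (-3*s^2 + 2*s + 9)/(s^3 - 8*s + 8)

Apply the Laplace transform to the equation.
With L{y''} = s^2 Y - s·y(0) - y'(0) and L{y'} = sY - y(0), with y(0) = -3, y'(0) = 2: the LHS transforms to (s^2 + 2*s - 4)Y - (-3*s - 4).
The right side is L{exp(2*t)} = 1/(s - 2).
So (s^2 + 2*s - 4)Y = 1/(s - 2) + (-3*s - 4).
Isolate Y and clear denominators.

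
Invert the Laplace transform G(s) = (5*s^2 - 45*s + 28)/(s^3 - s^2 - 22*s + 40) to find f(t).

Factor the denominator: s^3 - s^2 - 22*s + 40 = (s - 4)*(s - 2)*(s + 5).
Partial fraction decomposition gives [6/(s + 5)] + [-4/(s - 4)] + [3/(s - 2)].
Invert each term: 6/(s + 5) ↔ 6e^(-5t); -4/(s - 4) ↔ -4e^(4t); 3/(s - 2) ↔ 3e^(2t).

f(t) = -4*exp(4*t) + 3*exp(2*t) + 6*exp(-5*t)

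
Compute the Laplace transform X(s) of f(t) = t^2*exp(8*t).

L{e^(8t)} = 1/(s - 8).
Then apply L{t^2·g(t)} = (-1)^2 d^2/ds^2[G(s)] with G(s) = 1/(s - 8):
differentiating 2 times and applying the sign gives 2/(s - 8)^3.

X(s) = 2/(s - 8)^3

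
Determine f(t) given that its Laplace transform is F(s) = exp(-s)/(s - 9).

f(t) = Heaviside(t - 1)*(exp(9*t - 9))

The factor e^(-s) signals a time shift by c = 1 (second shifting theorem).
L{e^(9t)} = 1/(s - 9), so L^-1{1/(s - 9)} = exp(9*t).
Hence the inverse is u(t - 1) times that function evaluated at t - 1.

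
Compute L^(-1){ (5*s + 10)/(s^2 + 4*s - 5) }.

5*exp(-2*t)*cosh(3*t)

Rewrite the denominator: s^2 + 4*s - 5 = (s + 2)^2 - 9.
The form in (s + 2) signals a first-shifting-theorem factor e^(-2t).
Since L{cosh(3t)} = s/(s^2 - 9), the inverse is exp(-2*t)*cosh(3*t), scaled by 5.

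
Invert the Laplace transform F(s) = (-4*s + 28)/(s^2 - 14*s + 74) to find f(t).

f(t) = -4*exp(7*t)*cos(5*t)

Rewrite the denominator: s^2 - 14*s + 74 = (s - 7)^2 + 25.
The form in (s - 7) signals a first-shifting-theorem factor e^(7t).
Since L{cos(5t)} = s/(s^2 + 25), the inverse is e^(7*t)*cos(5*t), scaled by -4.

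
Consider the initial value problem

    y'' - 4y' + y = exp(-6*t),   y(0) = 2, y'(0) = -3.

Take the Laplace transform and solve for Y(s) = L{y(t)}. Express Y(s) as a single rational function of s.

Take the Laplace transform of both sides.
The derivative rules (L{y''} = s^2 Y - s·y(0) - y'(0) and L{y'} = sY - y(0), with y(0) = 2, y'(0) = -3) turn the left side into (s^2 - 4*s + 1)Y - (2*s - 11).
The right side is L{exp(-6*t)} = 1/(s + 6).
So (s^2 - 4*s + 1)Y = 1/(s + 6) + (2*s - 11).
Solve for Y(s) and write it as one ratio of polynomials.

Y(s) = (2*s^2 + s - 65)/(s^3 + 2*s^2 - 23*s + 6)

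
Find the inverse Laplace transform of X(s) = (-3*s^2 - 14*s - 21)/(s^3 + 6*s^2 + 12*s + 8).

Factor the denominator: s^3 + 6*s^2 + 12*s + 8 = (s + 2)^3.
Partial fraction decomposition gives [-3/(s + 2)] + [-2/(s + 2)^2] + [-5/(s + 2)^3].
Invert each term: -3/(s + 2) ↔ -3e^(-2t); -2/(s + 2)^2 ↔ -2t·e^(-2t); -5/(s + 2)^3 ↔ (-5/2)t^2·e^(-2t).

-5*t^2*exp(-2*t)/2 - 2*t*exp(-2*t) - 3*exp(-2*t)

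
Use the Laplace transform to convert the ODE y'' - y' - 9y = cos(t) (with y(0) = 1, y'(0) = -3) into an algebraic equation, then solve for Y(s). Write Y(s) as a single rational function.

Y(s) = (s^3 - 4*s^2 + 2*s - 4)/(s^4 - s^3 - 8*s^2 - s - 9)

Laplace-transform each side.
With L{y''} = s^2 Y - s·y(0) - y'(0) and L{y'} = sY - y(0), with y(0) = 1, y'(0) = -3: the LHS transforms to (s^2 - s - 9)Y - (s - 4).
The right side is L{cos(t)} = s/(s^2 + 1).
So (s^2 - s - 9)Y = s/(s^2 + 1) + (s - 4).
Solve for Y(s) and write it as one ratio of polynomials.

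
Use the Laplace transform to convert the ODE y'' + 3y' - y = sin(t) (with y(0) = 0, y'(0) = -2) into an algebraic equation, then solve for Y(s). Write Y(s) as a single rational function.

Y(s) = (-2*s^2 - 1)/(s^4 + 3*s^3 + 3*s - 1)

Laplace-transform each side.
Using L{y''} = s^2 Y - s·y(0) - y'(0) and L{y'} = sY - y(0), with y(0) = 0, y'(0) = -2, the left side becomes (s^2 + 3*s - 1)Y - (-2).
The right side is L{sin(t)} = 1/(s^2 + 1).
So (s^2 + 3*s - 1)Y = 1/(s^2 + 1) + (-2).
Divide through and combine into a single rational function.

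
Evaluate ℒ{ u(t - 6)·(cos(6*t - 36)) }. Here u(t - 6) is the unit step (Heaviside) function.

By the second shifting theorem, L{u(t - c)·g(t - c)} = e^(-cs)·G(s) with c = 6 and G(s) = L{g(t)}.
L{cos(6t)} = s/(s^2 + 36).

s*exp(-6*s)/(s^2 + 36)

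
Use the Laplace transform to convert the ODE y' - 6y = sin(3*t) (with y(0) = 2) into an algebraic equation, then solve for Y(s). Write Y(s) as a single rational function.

Y(s) = (2*s^2 + 21)/(s^3 - 6*s^2 + 9*s - 54)

Laplace-transform each side.
Using L{y'} = sY - y(0) = sY - 2, the left side becomes (s - 6)Y - (2).
The right side is L{sin(3*t)} = 3/(s^2 + 9).
So (s - 6)Y = 3/(s^2 + 9) + (2).
Divide through and combine into a single rational function.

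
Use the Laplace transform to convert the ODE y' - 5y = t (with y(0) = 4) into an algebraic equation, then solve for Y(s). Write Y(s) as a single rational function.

Transform both sides with L{·}.
Using L{y'} = sY - y(0) = sY - 4, the left side becomes (s - 5)Y - (4).
The right side is L{t} = s^(-2).
So (s - 5)Y = s^(-2) + (4).
Divide through and combine into a single rational function.

Y(s) = (4*s^2 + 1)/(s^3 - 5*s^2)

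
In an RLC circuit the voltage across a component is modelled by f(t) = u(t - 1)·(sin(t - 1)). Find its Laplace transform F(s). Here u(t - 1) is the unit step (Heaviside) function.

By the second shifting theorem, L{u(t - c)·g(t - c)} = e^(-cs)·G(s) with c = 1 and G(s) = L{g(t)}.
L{sin(t)} = 1/(s^2 + 1).

F(s) = exp(-s)/(s^2 + 1)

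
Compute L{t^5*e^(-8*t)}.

L{t^5} = 5!/s^6 = 120/s^6.
By the first shifting theorem, multiplying by e^(-8t) replaces s with s + 8.

120/(s + 8)^6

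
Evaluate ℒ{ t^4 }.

L{t^4} = 4!/s^5 = 24/s^5.

24/s^5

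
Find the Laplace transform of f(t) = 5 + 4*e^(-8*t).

Apply the Laplace transform termwise.
L{5} = 5/s; (4)·[L{e^(-8t)} = 1/(s + 8)].

4/(s + 8) + 5/s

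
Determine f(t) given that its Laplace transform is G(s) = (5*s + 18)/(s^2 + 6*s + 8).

Factor the denominator: s^2 + 6*s + 8 = (s + 2)*(s + 4).
Partial fraction decomposition gives [1/(s + 4)] + [4/(s + 2)].
Invert each term: 1/(s + 4) ↔ e^(-4t); 4/(s + 2) ↔ 4e^(-2t).

f(t) = 4*exp(-2*t) + exp(-4*t)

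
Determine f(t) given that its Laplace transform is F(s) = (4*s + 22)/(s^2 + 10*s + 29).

Complete the square in the denominator: s^2 + 10*s + 29 = (s + 5)^2 + 2^2.
Split the numerator to match: 4*s + 22 = 4·(s + 5) + 1·2.
Invert each term: 4·(s + 5)/((s + 5)^2 + 4) ↔ 4e^(-5t)cos(2t); 1·2/((s + 5)^2 + 4) ↔ e^(-5t)sin(2t).

f(t) = exp(-5*t)*sin(2*t) + 4*exp(-5*t)*cos(2*t)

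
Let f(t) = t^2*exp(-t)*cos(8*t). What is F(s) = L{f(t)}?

L{cos(8t)} = s/(s^2 + 64).
Multiplying by e^(-t) shifts s → s + 1, so L{exp(-t)*cos(8*t)} = (s + 1)/((s + 1)^2 + 64).
Then apply L{t^2·g(t)} = (-1)^2 d^2/ds^2[G(s)] with G(s) = (s + 1)/((s + 1)^2 + 64):
differentiating 2 times and applying the sign gives 2*(s + 1)*(s^2 + 2*s - 191)/(s^2 + 2*s + 65)^3.

F(s) = 2*(s + 1)*(s^2 + 2*s - 191)/(s^2 + 2*s + 65)^3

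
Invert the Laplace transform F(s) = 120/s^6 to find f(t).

f(t) = t^5

Since L{t^5} = 5!/s^6 = 120/s^6, the inverse is t^5.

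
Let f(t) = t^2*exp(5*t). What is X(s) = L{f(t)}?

X(s) = 2/(s - 5)^3

L{e^(5t)} = 1/(s - 5).
Then apply L{t^2·g(t)} = (-1)^2 d^2/ds^2[G(s)] with G(s) = 1/(s - 5):
differentiating 2 times and applying the sign gives 2/(s - 5)^3.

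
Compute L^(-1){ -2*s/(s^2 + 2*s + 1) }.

Factor the denominator: s^2 + 2*s + 1 = (s + 1)^2.
Partial fraction decomposition gives [-2/(s + 1)] + [2/(s + 1)^2].
Invert each term: -2/(s + 1) ↔ -2e^(-t); 2/(s + 1)^2 ↔ 2t·e^(-t).

2*t*exp(-t) - 2*exp(-t)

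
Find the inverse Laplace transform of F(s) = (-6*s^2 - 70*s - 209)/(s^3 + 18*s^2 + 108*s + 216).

Factor the denominator: s^3 + 18*s^2 + 108*s + 216 = (s + 6)^3.
Partial fraction decomposition gives [-6/(s + 6)] + [2/(s + 6)^2] + [-5/(s + 6)^3].
Invert each term: -6/(s + 6) ↔ -6e^(-6t); 2/(s + 6)^2 ↔ 2t·e^(-6t); -5/(s + 6)^3 ↔ (-5/2)t^2·e^(-6t).

-5*t^2*exp(-6*t)/2 + 2*t*exp(-6*t) - 6*exp(-6*t)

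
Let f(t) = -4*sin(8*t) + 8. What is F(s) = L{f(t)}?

Apply the Laplace transform termwise.
(-4)·[L{sin(8t)} = 8/(s^2 + 64)]; L{8} = 8/s.

F(s) = -32/(s^2 + 64) + 8/s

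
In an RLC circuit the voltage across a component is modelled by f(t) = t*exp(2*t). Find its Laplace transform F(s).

F(s) = (s - 2)^(-2)

L{e^(2t)} = 1/(s - 2).
Then apply L{t·g(t)} = -d/ds[G(s)] with G(s) = 1/(s - 2):
differentiating 1 time and applying the sign gives (s - 2)^(-2).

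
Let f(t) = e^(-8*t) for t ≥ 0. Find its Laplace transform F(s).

F(s) = 1/(s + 8)

L{1} = 1/s.
By the first shifting theorem, multiplying by e^(-8t) replaces s with s + 8.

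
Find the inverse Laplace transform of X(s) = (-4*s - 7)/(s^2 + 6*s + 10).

Complete the square in the denominator: s^2 + 6*s + 10 = (s + 3)^2 + 1^2.
Split the numerator to match: -4*s - 7 = -4·(s + 3) + 5·1.
Invert each term: -4·(s + 3)/((s + 3)^2 + 1) ↔ -4e^(-3t)cos(t); 5·1/((s + 3)^2 + 1) ↔ 5e^(-3t)sin(t).

5*exp(-3*t)*sin(t) - 4*exp(-3*t)*cos(t)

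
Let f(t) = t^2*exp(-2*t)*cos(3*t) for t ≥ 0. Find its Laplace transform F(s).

L{cos(3t)} = s/(s^2 + 9).
Multiplying by e^(-2t) shifts s → s + 2, so L{exp(-2*t)*cos(3*t)} = (s + 2)/((s + 2)^2 + 9).
Then apply L{t^2·g(t)} = (-1)^2 d^2/ds^2[G(s)] with G(s) = (s + 2)/((s + 2)^2 + 9):
differentiating 2 times and applying the sign gives 2*(s + 2)*(s^2 + 4*s - 23)/(s^2 + 4*s + 13)^3.

F(s) = 2*(s + 2)*(s^2 + 4*s - 23)/(s^2 + 4*s + 13)^3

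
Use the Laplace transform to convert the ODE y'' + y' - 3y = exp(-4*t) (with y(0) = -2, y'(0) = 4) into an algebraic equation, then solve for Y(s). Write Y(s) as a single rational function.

Transform both sides with L{·}.
With L{y''} = s^2 Y - s·y(0) - y'(0) and L{y'} = sY - y(0), with y(0) = -2, y'(0) = 4: the LHS transforms to (s^2 + s - 3)Y - (-2*s + 2).
The right side is L{exp(-4*t)} = 1/(s + 4).
So (s^2 + s - 3)Y = 1/(s + 4) + (-2*s + 2).
Isolate Y and clear denominators.

Y(s) = (-2*s^2 - 6*s + 9)/(s^3 + 5*s^2 + s - 12)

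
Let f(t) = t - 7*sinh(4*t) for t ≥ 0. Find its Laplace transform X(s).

X(s) = -28/(s^2 - 16) + s^(-2)

By linearity of the Laplace transform, transform each term separately.
(-7)·[L{sinh(4t)} = 4/(s^2 - 16)]; L{t} = 1!/s^2 = 1/s^2.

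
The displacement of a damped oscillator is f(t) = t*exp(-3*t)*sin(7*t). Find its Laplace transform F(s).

F(s) = 14*(s + 3)/(s^2 + 6*s + 58)^2

L{sin(7t)} = 7/(s^2 + 49).
Multiplying by e^(-3t) shifts s → s + 3, so L{exp(-3*t)*sin(7*t)} = 7/((s + 3)^2 + 49).
Then apply L{t·g(t)} = -d/ds[G(s)] with G(s) = 7/((s + 3)^2 + 49):
differentiating 1 time and applying the sign gives 14*(s + 3)/(s^2 + 6*s + 58)^2.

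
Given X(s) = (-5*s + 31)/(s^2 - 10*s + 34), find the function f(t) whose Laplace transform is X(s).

Complete the square in the denominator: s^2 - 10*s + 34 = (s - 5)^2 + 3^2.
Split the numerator to match: -5*s + 31 = -5·(s - 5) + 2·3.
Invert each term: -5·(s - 5)/((s - 5)^2 + 9) ↔ -5e^(5t)cos(3t); 2·3/((s - 5)^2 + 9) ↔ 2e^(5t)sin(3t).

f(t) = 2*exp(5*t)*sin(3*t) - 5*exp(5*t)*cos(3*t)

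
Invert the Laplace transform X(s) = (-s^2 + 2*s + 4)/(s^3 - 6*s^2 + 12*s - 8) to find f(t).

f(t) = 2*t^2*exp(2*t) - 2*t*exp(2*t) - exp(2*t)

Factor the denominator: s^3 - 6*s^2 + 12*s - 8 = (s - 2)^3.
Partial fraction decomposition gives [-1/(s - 2)] + [-2/(s - 2)^2] + [4/(s - 2)^3].
Invert each term: -1/(s - 2) ↔ -e^(2t); -2/(s - 2)^2 ↔ -2t·e^(2t); 4/(s - 2)^3 ↔ (2)t^2·e^(2t).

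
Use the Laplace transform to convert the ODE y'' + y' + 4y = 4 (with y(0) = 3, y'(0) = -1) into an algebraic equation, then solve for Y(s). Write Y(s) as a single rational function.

Apply the Laplace transform to the equation.
Using L{y''} = s^2 Y - s·y(0) - y'(0) and L{y'} = sY - y(0), with y(0) = 3, y'(0) = -1, the left side becomes (s^2 + s + 4)Y - (3*s + 2).
The right side is L{4} = 4/s.
So (s^2 + s + 4)Y = 4/s + (3*s + 2).
Isolate Y and clear denominators.

Y(s) = (3*s^2 + 2*s + 4)/(s^3 + s^2 + 4*s)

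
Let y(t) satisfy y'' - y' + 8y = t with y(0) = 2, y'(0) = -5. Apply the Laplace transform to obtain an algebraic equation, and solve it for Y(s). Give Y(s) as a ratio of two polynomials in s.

Y(s) = (2*s^3 - 7*s^2 + 1)/(s^4 - s^3 + 8*s^2)

Transform both sides with L{·}.
With L{y''} = s^2 Y - s·y(0) - y'(0) and L{y'} = sY - y(0), with y(0) = 2, y'(0) = -5: the LHS transforms to (s^2 - s + 8)Y - (2*s - 7).
The right side is L{t} = s^(-2).
So (s^2 - s + 8)Y = s^(-2) + (2*s - 7).
Divide through and combine into a single rational function.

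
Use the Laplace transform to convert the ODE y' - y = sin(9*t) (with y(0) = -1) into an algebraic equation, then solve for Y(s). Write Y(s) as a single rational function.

Take the Laplace transform of both sides.
With L{y'} = sY - y(0) = sY - (-1): the LHS transforms to (s - 1)Y - (-1).
The right side is L{sin(9*t)} = 9/(s^2 + 81).
So (s - 1)Y = 9/(s^2 + 81) + (-1).
Solve for Y(s) and write it as one ratio of polynomials.

Y(s) = (-s^2 - 72)/(s^3 - s^2 + 81*s - 81)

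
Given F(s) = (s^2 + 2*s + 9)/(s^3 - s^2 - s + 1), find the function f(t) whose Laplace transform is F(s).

Factor the denominator: s^3 - s^2 - s + 1 = (s - 1)^2*(s + 1).
Partial fraction decomposition gives [-1/(s - 1)] + [6/(s - 1)^2] + [2/(s + 1)].
Invert each term: -1/(s - 1) ↔ -e^(t); 6/(s - 1)^2 ↔ 6t·e^(t); 2/(s + 1) ↔ 2e^(-t).

f(t) = 6*t*exp(t) - exp(t) + 2*exp(-t)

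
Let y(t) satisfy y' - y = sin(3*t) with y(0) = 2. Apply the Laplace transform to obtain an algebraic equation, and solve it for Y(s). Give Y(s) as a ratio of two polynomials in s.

Y(s) = (2*s^2 + 21)/(s^3 - s^2 + 9*s - 9)

Apply the Laplace transform to the equation.
The derivative rules (L{y'} = sY - y(0) = sY - 2) turn the left side into (s - 1)Y - (2).
The right side is L{sin(3*t)} = 3/(s^2 + 9).
So (s - 1)Y = 3/(s^2 + 9) + (2).
Divide through and combine into a single rational function.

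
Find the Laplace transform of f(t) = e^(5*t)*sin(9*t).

9/((s - 5)^2 + 81)

L{sin(9t)} = 9/(s^2 + 81).
By the first shifting theorem, multiplying by e^(5t) replaces s with s - 5.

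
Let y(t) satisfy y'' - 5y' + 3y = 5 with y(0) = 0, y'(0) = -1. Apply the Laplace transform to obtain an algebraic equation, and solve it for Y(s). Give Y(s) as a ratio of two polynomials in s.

Y(s) = (-s + 5)/(s^3 - 5*s^2 + 3*s)

Laplace-transform each side.
The derivative rules (L{y''} = s^2 Y - s·y(0) - y'(0) and L{y'} = sY - y(0), with y(0) = 0, y'(0) = -1) turn the left side into (s^2 - 5*s + 3)Y - (-1).
The right side is L{5} = 5/s.
So (s^2 - 5*s + 3)Y = 5/s + (-1).
Divide through and combine into a single rational function.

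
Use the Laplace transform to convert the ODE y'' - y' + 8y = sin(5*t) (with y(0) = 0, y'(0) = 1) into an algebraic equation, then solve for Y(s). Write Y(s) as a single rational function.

Apply the Laplace transform to the equation.
Using L{y''} = s^2 Y - s·y(0) - y'(0) and L{y'} = sY - y(0), with y(0) = 0, y'(0) = 1, the left side becomes (s^2 - s + 8)Y - (1).
The right side is L{sin(5*t)} = 5/(s^2 + 25).
So (s^2 - s + 8)Y = 5/(s^2 + 25) + (1).
Solve for Y(s) and write it as one ratio of polynomials.

Y(s) = (s^2 + 30)/(s^4 - s^3 + 33*s^2 - 25*s + 200)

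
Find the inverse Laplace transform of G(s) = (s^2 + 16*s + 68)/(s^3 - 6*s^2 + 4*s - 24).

Factor the denominator: s^3 - 6*s^2 + 4*s - 24 = (s - 6)*(s^2 + 4).
Partial fraction decomposition gives [5/(s - 6)] + [-4*s/(s^2 + 4)] + [-8/(s^2 + 4)].
Invert each term: 5/(s - 6) ↔ 5e^(6t); -4·s/(s^2 + 4) ↔ -4cos(2t); -4·2/(s^2 + 4) ↔ -4sin(2t).

5*exp(6*t) - 4*sin(2*t) - 4*cos(2*t)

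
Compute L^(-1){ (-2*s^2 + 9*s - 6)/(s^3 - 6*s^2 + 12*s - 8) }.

2*t^2*exp(2*t) + t*exp(2*t) - 2*exp(2*t)

Factor the denominator: s^3 - 6*s^2 + 12*s - 8 = (s - 2)^3.
Partial fraction decomposition gives [-2/(s - 2)] + [(s - 2)^(-2)] + [4/(s - 2)^3].
Invert each term: -2/(s - 2) ↔ -2e^(2t); 1/(s - 2)^2 ↔ t·e^(2t); 4/(s - 2)^3 ↔ (2)t^2·e^(2t).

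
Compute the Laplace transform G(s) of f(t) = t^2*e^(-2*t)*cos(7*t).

L{cos(7t)} = s/(s^2 + 49).
Multiplying by e^(-2t) shifts s → s + 2, so L{e^(-2*t)*cos(7*t)} = (s + 2)/((s + 2)^2 + 49).
Then apply L{t^2·g(t)} = (-1)^2 d^2/ds^2[H(s)] with H(s) = (s + 2)/((s + 2)^2 + 49):
differentiating 2 times and applying the sign gives 2*(s + 2)*(s^2 + 4*s - 143)/(s^2 + 4*s + 53)^3.

G(s) = 2*(s + 2)*(s^2 + 4*s - 143)/(s^2 + 4*s + 53)^3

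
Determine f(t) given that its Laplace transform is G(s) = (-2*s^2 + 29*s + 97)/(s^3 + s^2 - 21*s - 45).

f(t) = t*exp(-3*t) + 3*exp(5*t) - 5*exp(-3*t)

Factor the denominator: s^3 + s^2 - 21*s - 45 = (s - 5)*(s + 3)^2.
Partial fraction decomposition gives [-5/(s + 3)] + [(s + 3)^(-2)] + [3/(s - 5)].
Invert each term: -5/(s + 3) ↔ -5e^(-3t); 1/(s + 3)^2 ↔ t·e^(-3t); 3/(s - 5) ↔ 3e^(5t).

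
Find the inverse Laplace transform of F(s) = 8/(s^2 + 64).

Since L{sin(8t)} = 8/(s^2 + 64), the inverse is sin(8*t).

sin(8*t)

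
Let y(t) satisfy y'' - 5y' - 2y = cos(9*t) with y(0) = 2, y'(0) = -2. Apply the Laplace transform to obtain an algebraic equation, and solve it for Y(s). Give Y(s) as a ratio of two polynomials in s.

Y(s) = (2*s^3 - 12*s^2 + 163*s - 972)/(s^4 - 5*s^3 + 79*s^2 - 405*s - 162)

Apply the Laplace transform to the equation.
The derivative rules (L{y''} = s^2 Y - s·y(0) - y'(0) and L{y'} = sY - y(0), with y(0) = 2, y'(0) = -2) turn the left side into (s^2 - 5*s - 2)Y - (2*s - 12).
The right side is L{cos(9*t)} = s/(s^2 + 81).
So (s^2 - 5*s - 2)Y = s/(s^2 + 81) + (2*s - 12).
Solve for Y(s) and write it as one ratio of polynomials.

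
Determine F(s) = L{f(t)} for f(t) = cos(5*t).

L{cos(5t)} = s/(s^2 + 25).

F(s) = s/(s^2 + 25)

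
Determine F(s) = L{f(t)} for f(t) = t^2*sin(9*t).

L{sin(9t)} = 9/(s^2 + 81).
Then apply L{t^2·g(t)} = (-1)^2 d^2/ds^2[G(s)] with G(s) = 9/(s^2 + 81):
differentiating 2 times and applying the sign gives 54*(s^2 - 27)/(s^2 + 81)^3.

F(s) = 54*(s^2 - 27)/(s^2 + 81)^3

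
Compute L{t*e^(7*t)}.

L{e^(7t)} = 1/(s - 7).
Then apply L{t·g(t)} = -d/ds[G(s)] with G(s) = 1/(s - 7):
differentiating 1 time and applying the sign gives (s - 7)^(-2).

(s - 7)^(-2)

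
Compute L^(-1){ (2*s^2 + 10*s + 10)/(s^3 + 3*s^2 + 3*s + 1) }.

Factor the denominator: s^3 + 3*s^2 + 3*s + 1 = (s + 1)^3.
Partial fraction decomposition gives [2/(s + 1)] + [6/(s + 1)^2] + [2/(s + 1)^3].
Invert each term: 2/(s + 1) ↔ 2e^(-t); 6/(s + 1)^2 ↔ 6t·e^(-t); 2/(s + 1)^3 ↔ (1)t^2·e^(-t).

t^2*exp(-t) + 6*t*exp(-t) + 2*exp(-t)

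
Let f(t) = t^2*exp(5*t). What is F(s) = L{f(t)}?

L{e^(5t)} = 1/(s - 5).
Then apply L{t^2·g(t)} = (-1)^2 d^2/ds^2[G(s)] with G(s) = 1/(s - 5):
differentiating 2 times and applying the sign gives 2/(s - 5)^3.

F(s) = 2/(s - 5)^3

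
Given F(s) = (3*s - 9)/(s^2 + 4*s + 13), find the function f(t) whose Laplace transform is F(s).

Complete the square in the denominator: s^2 + 4*s + 13 = (s + 2)^2 + 3^2.
Split the numerator to match: 3*s - 9 = 3·(s + 2) - 5·3.
Invert each term: 3·(s + 2)/((s + 2)^2 + 9) ↔ 3e^(-2t)cos(3t); -5·3/((s + 2)^2 + 9) ↔ -5e^(-2t)sin(3t).

f(t) = -5*exp(-2*t)*sin(3*t) + 3*exp(-2*t)*cos(3*t)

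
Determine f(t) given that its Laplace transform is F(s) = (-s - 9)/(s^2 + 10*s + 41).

f(t) = -exp(-5*t)*sin(4*t) - exp(-5*t)*cos(4*t)

Complete the square in the denominator: s^2 + 10*s + 41 = (s + 5)^2 + 4^2.
Split the numerator to match: -s - 9 = -1·(s + 5) - 1·4.
Invert each term: -1·(s + 5)/((s + 5)^2 + 16) ↔ -e^(-5t)cos(4t); -1·4/((s + 5)^2 + 16) ↔ -e^(-5t)sin(4t).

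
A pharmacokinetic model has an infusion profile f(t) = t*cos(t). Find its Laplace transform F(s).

L{cos(t)} = s/(s^2 + 1).
Then apply L{t·g(t)} = -d/ds[G(s)] with G(s) = s/(s^2 + 1):
differentiating 1 time and applying the sign gives (s - 1)*(s + 1)/(s^2 + 1)^2.

F(s) = (s - 1)*(s + 1)/(s^2 + 1)^2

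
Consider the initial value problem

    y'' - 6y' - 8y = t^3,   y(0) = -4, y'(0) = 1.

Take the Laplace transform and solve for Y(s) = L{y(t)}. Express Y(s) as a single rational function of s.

Y(s) = (-4*s^5 + 25*s^4 + 6)/(s^6 - 6*s^5 - 8*s^4)

Transform both sides with L{·}.
The derivative rules (L{y''} = s^2 Y - s·y(0) - y'(0) and L{y'} = sY - y(0), with y(0) = -4, y'(0) = 1) turn the left side into (s^2 - 6*s - 8)Y - (-4*s + 25).
The right side is L{t^3} = 6/s^4.
So (s^2 - 6*s - 8)Y = 6/s^4 + (-4*s + 25).
Divide through and combine into a single rational function.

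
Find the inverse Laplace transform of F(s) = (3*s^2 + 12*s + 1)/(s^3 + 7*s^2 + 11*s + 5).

-2*t*exp(-t) + 2*exp(-t) + exp(-5*t)

Factor the denominator: s^3 + 7*s^2 + 11*s + 5 = (s + 1)^2*(s + 5).
Partial fraction decomposition gives [2/(s + 1)] + [-2/(s + 1)^2] + [1/(s + 5)].
Invert each term: 2/(s + 1) ↔ 2e^(-t); -2/(s + 1)^2 ↔ -2t·e^(-t); 1/(s + 5) ↔ e^(-5t).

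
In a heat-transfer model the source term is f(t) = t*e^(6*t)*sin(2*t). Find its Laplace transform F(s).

L{sin(2t)} = 2/(s^2 + 4).
Multiplying by e^(6t) shifts s → s - 6, so L{e^(6*t)*sin(2*t)} = 2/((s - 6)^2 + 4).
Then apply L{t·g(t)} = -d/ds[G(s)] with G(s) = 2/((s - 6)^2 + 4):
differentiating 1 time and applying the sign gives 4*(s - 6)/(s^2 - 12*s + 40)^2.

F(s) = 4*(s - 6)/(s^2 - 12*s + 40)^2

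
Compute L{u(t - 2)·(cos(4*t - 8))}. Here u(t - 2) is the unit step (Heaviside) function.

s*exp(-2*s)/(s^2 + 16)

By the second shifting theorem, L{u(t - c)·g(t - c)} = e^(-cs)·H(s) with c = 2 and H(s) = L{g(t)}.
L{cos(4t)} = s/(s^2 + 16).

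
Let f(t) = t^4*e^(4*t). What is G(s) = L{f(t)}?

G(s) = 24/(s - 4)^5

L{t^4} = 4!/s^5 = 24/s^5.
By the first shifting theorem, multiplying by e^(4t) replaces s with s - 4.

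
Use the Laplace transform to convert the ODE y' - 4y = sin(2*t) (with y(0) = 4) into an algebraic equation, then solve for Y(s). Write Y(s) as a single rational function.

Y(s) = (4*s^2 + 18)/(s^3 - 4*s^2 + 4*s - 16)

Take the Laplace transform of both sides.
The derivative rules (L{y'} = sY - y(0) = sY - 4) turn the left side into (s - 4)Y - (4).
The right side is L{sin(2*t)} = 2/(s^2 + 4).
So (s - 4)Y = 2/(s^2 + 4) + (4).
Divide through and combine into a single rational function.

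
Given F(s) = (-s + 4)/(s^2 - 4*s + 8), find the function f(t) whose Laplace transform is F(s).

Complete the square in the denominator: s^2 - 4*s + 8 = (s - 2)^2 + 2^2.
Split the numerator to match: -s + 4 = -1·(s - 2) + 1·2.
Invert each term: -1·(s - 2)/((s - 2)^2 + 4) ↔ -e^(2t)cos(2t); 1·2/((s - 2)^2 + 4) ↔ e^(2t)sin(2t).

f(t) = exp(2*t)*sin(2*t) - exp(2*t)*cos(2*t)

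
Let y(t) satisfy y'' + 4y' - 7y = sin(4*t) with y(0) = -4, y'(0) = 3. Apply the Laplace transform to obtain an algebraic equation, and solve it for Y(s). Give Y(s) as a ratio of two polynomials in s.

Y(s) = (-4*s^3 - 13*s^2 - 64*s - 204)/(s^4 + 4*s^3 + 9*s^2 + 64*s - 112)

Laplace-transform each side.
Using L{y''} = s^2 Y - s·y(0) - y'(0) and L{y'} = sY - y(0), with y(0) = -4, y'(0) = 3, the left side becomes (s^2 + 4*s - 7)Y - (-4*s - 13).
The right side is L{sin(4*t)} = 4/(s^2 + 16).
So (s^2 + 4*s - 7)Y = 4/(s^2 + 16) + (-4*s - 13).
Divide through and combine into a single rational function.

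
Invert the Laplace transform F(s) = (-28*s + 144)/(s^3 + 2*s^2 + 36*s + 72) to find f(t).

f(t) = -3*sin(6*t) - 5*cos(6*t) + 5*exp(-2*t)

Factor the denominator: s^3 + 2*s^2 + 36*s + 72 = (s + 2)*(s^2 + 36).
Partial fraction decomposition gives [5/(s + 2)] + [-5*s/(s^2 + 36)] + [-18/(s^2 + 36)].
Invert each term: 5/(s + 2) ↔ 5e^(-2t); -5·s/(s^2 + 36) ↔ -5cos(6t); -3·6/(s^2 + 36) ↔ -3sin(6t).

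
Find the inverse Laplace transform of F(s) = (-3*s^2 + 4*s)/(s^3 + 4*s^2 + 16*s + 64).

2*sin(4*t) - cos(4*t) - 2*exp(-4*t)

Factor the denominator: s^3 + 4*s^2 + 16*s + 64 = (s + 4)*(s^2 + 16).
Partial fraction decomposition gives [-2/(s + 4)] + [-s/(s^2 + 16)] + [8/(s^2 + 16)].
Invert each term: -2/(s + 4) ↔ -2e^(-4t); -1·s/(s^2 + 16) ↔ -cos(4t); 2·4/(s^2 + 16) ↔ 2sin(4t).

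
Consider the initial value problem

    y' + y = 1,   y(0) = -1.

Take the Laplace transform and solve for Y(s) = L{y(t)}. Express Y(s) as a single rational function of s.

Y(s) = (-s + 1)/(s^2 + s)

Transform both sides with L{·}.
The derivative rules (L{y'} = sY - y(0) = sY - (-1)) turn the left side into (s + 1)Y - (-1).
The right side is L{1} = 1/s.
So (s + 1)Y = 1/s + (-1).
Solve for Y(s) and write it as one ratio of polynomials.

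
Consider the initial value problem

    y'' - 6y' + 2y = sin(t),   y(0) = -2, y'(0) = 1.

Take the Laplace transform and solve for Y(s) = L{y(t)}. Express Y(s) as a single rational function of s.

Apply the Laplace transform to the equation.
Using L{y''} = s^2 Y - s·y(0) - y'(0) and L{y'} = sY - y(0), with y(0) = -2, y'(0) = 1, the left side becomes (s^2 - 6*s + 2)Y - (-2*s + 13).
The right side is L{sin(t)} = 1/(s^2 + 1).
So (s^2 - 6*s + 2)Y = 1/(s^2 + 1) + (-2*s + 13).
Solve for Y(s) and write it as one ratio of polynomials.

Y(s) = (-2*s^3 + 13*s^2 - 2*s + 14)/(s^4 - 6*s^3 + 3*s^2 - 6*s + 2)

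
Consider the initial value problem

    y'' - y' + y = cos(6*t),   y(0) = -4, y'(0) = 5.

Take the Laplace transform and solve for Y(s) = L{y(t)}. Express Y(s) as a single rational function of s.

Y(s) = (-4*s^3 + 9*s^2 - 143*s + 324)/(s^4 - s^3 + 37*s^2 - 36*s + 36)

Laplace-transform each side.
Using L{y''} = s^2 Y - s·y(0) - y'(0) and L{y'} = sY - y(0), with y(0) = -4, y'(0) = 5, the left side becomes (s^2 - s + 1)Y - (-4*s + 9).
The right side is L{cos(6*t)} = s/(s^2 + 36).
So (s^2 - s + 1)Y = s/(s^2 + 36) + (-4*s + 9).
Isolate Y and clear denominators.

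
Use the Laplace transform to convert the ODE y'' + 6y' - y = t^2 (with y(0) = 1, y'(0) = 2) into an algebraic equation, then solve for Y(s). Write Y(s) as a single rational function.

Transform both sides with L{·}.
With L{y''} = s^2 Y - s·y(0) - y'(0) and L{y'} = sY - y(0), with y(0) = 1, y'(0) = 2: the LHS transforms to (s^2 + 6*s - 1)Y - (s + 8).
The right side is L{t^2} = 2/s^3.
So (s^2 + 6*s - 1)Y = 2/s^3 + (s + 8).
Divide through and combine into a single rational function.

Y(s) = (s^4 + 8*s^3 + 2)/(s^5 + 6*s^4 - s^3)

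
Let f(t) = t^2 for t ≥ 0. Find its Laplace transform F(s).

L{t^2} = 2!/s^3 = 2/s^3.

F(s) = 2/s^3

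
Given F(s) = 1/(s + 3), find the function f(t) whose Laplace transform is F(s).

Since L{e^(-3t)} = 1/(s + 3), the inverse is e^(-3*t).

f(t) = exp(-3*t)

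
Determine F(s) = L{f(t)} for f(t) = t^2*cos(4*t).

L{cos(4t)} = s/(s^2 + 16).
Then apply L{t^2·g(t)} = (-1)^2 d^2/ds^2[G(s)] with G(s) = s/(s^2 + 16):
differentiating 2 times and applying the sign gives 2*s*(s^2 - 48)/(s^2 + 16)^3.

F(s) = 2*s*(s^2 - 48)/(s^2 + 16)^3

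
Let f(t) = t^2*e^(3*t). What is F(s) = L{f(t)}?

L{e^(3t)} = 1/(s - 3).
Then apply L{t^2·g(t)} = (-1)^2 d^2/ds^2[G(s)] with G(s) = 1/(s - 3):
differentiating 2 times and applying the sign gives 2/(s - 3)^3.

F(s) = 2/(s - 3)^3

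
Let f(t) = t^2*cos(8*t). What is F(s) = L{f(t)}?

L{cos(8t)} = s/(s^2 + 64).
Then apply L{t^2·g(t)} = (-1)^2 d^2/ds^2[G(s)] with G(s) = s/(s^2 + 64):
differentiating 2 times and applying the sign gives 2*s*(s^2 - 192)/(s^2 + 64)^3.

F(s) = 2*s*(s^2 - 192)/(s^2 + 64)^3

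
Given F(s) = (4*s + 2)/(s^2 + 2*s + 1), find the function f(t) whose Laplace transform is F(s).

Factor the denominator: s^2 + 2*s + 1 = (s + 1)^2.
Partial fraction decomposition gives [4/(s + 1)] + [-2/(s + 1)^2].
Invert each term: 4/(s + 1) ↔ 4e^(-t); -2/(s + 1)^2 ↔ -2t·e^(-t).

f(t) = -2*t*exp(-t) + 4*exp(-t)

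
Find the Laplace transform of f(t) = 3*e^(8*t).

L{3} = 3/s.
By the first shifting theorem, multiplying by e^(8t) replaces s with s - 8.

3/(s - 8)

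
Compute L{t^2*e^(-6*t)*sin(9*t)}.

54*(s^2 + 12*s + 9)/(s^2 + 12*s + 117)^3

L{sin(9t)} = 9/(s^2 + 81).
Multiplying by e^(-6t) shifts s → s + 6, so L{e^(-6*t)*sin(9*t)} = 9/((s + 6)^2 + 81).
Then apply L{t^2·g(t)} = (-1)^2 d^2/ds^2[G(s)] with G(s) = 9/((s + 6)^2 + 81):
differentiating 2 times and applying the sign gives 54*(s^2 + 12*s + 9)/(s^2 + 12*s + 117)^3.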